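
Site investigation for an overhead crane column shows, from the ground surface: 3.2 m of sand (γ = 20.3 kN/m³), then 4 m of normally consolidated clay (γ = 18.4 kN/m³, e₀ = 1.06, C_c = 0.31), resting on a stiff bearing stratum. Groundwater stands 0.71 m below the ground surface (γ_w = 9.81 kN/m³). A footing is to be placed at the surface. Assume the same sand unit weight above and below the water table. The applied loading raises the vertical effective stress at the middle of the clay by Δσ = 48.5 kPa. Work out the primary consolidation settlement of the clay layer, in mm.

S_c ≈ 159 mm

Mid-depth of clay below the ground surface: z = 3.2 + 4/2 = 5.2 m.
Total vertical stress at mid-clay: σ_v = 20.3×3.2 + 18.4×2 = 101.76 kPa.
Pore pressure: u = 9.81×(5.2 − 0.71) = 44.047 kPa.
Initial effective stress: σ'_0 = σ_v − u = 101.76 − 44.047 = 57.713 kPa.
Final effective stress: σ'_f = σ'_0 + Δσ = 57.713 + 48.5 = 106.21 kPa.
Normally consolidated clay, so the full stress increment lies on the virgin compression line:
S_c = C_c·H/(1+e₀)·log₁₀(σ'_f/σ'_0) = 0.31×4/(1+1.06)×log₁₀(106.21/57.713)
    = 0.60194 × 0.26489 = 0.1594 m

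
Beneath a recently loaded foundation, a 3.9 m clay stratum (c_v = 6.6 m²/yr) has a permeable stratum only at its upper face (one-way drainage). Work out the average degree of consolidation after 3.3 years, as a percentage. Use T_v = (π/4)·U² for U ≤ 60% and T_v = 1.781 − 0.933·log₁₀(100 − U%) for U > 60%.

U ≈ 97.6 %

Drainage path length: H_d = H = 3.9 m (single drainage).
T_v = c_v·t/H_d² = 6.6×3.3/3.9² = 1.432.
T_v = 1.432 corresponds to the U > 60% branch:
U = 1 − 10^((1.781 − T_v)/0.933)/100 = 0.9763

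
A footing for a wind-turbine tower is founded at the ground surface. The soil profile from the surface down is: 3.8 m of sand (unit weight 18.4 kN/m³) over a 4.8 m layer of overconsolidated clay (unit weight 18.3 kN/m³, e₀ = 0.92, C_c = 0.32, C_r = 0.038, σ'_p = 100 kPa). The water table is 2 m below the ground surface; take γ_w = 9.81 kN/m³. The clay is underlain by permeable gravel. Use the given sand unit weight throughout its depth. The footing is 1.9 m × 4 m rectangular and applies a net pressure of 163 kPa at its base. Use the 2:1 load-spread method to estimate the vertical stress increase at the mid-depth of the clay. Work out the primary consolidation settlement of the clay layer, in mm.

S_c ≈ 7.74 mm

Mid-depth of clay below the ground surface: z = 3.8 + 4.8/2 = 6.2 m.
Total vertical stress at mid-clay: σ_v = 18.4×3.8 + 18.3×2.4 = 113.84 kPa.
Pore pressure: u = 9.81×(6.2 − 2) = 41.202 kPa.
Initial effective stress: σ'_0 = σ_v − u = 113.84 − 41.202 = 72.638 kPa.
Stress increase at mid-clay by the 2:1 spreading method:
Δσ = qBL/((B+z)(L+z)) = 163×1.9×4/((1.9+6.2)(4+6.2)) = 14.994 kPa
Final effective stress: σ'_f = 72.638 + 14.994 = 87.632 kPa.
σ'_f = 87.632 ≤ σ'_p = 100 kPa, so the clay remains overconsolidated and only the recompression index applies:
S_c = C_r·H/(1+e₀)·log₁₀(σ'_f/σ'_0) = 0.038×4.8/1.92×log₁₀(87.632/72.638)
    = 0.095 × 0.081499 = 0.007742 m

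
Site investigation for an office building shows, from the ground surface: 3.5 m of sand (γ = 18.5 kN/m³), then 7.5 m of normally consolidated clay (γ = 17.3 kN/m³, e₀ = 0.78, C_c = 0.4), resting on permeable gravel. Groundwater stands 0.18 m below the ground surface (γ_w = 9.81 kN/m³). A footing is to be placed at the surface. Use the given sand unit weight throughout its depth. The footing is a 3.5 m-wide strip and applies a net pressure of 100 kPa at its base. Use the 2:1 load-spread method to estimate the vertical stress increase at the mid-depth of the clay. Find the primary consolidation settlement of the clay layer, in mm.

Mid-depth of clay below the ground surface: z = 3.5 + 7.5/2 = 7.25 m.
Total vertical stress at mid-clay: σ_v = 18.5×3.5 + 17.3×3.75 = 129.62 kPa.
Pore pressure: u = 9.81×(7.25 − 0.18) = 69.357 kPa.
Initial effective stress: σ'_0 = σ_v − u = 129.62 − 69.357 = 60.263 kPa.
Stress increase at mid-clay by the 2:1 spreading method:
Δσ = qB/(B+z) = 100×3.5/(3.5+7.25) = 32.558 kPa
Final effective stress: σ'_f = σ'_0 + Δσ = 60.263 + 32.558 = 92.821 kPa.
Normally consolidated clay, so the full stress increment lies on the virgin compression line:
S_c = C_c·H/(1+e₀)·log₁₀(σ'_f/σ'_0) = 0.4×7.5/(1+0.78)×log₁₀(92.821/60.263)
    = 1.6854 × 0.1876 = 0.3162 m

S_c ≈ 316 mm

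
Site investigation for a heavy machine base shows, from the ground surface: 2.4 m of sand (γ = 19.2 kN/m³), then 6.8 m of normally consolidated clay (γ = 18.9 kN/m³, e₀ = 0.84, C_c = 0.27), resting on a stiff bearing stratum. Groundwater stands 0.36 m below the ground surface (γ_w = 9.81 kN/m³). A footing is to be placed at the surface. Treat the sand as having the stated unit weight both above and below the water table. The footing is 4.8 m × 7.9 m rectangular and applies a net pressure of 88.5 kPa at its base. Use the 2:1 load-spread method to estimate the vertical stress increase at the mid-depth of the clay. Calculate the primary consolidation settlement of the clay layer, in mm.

Mid-depth of clay below the ground surface: z = 2.4 + 6.8/2 = 5.8 m.
Total vertical stress at mid-clay: σ_v = 19.2×2.4 + 18.9×3.4 = 110.34 kPa.
Pore pressure: u = 9.81×(5.8 − 0.36) = 53.366 kPa.
Initial effective stress: σ'_0 = σ_v − u = 110.34 − 53.366 = 56.974 kPa.
Stress increase at mid-clay by the 2:1 spreading method:
Δσ = qBL/((B+z)(L+z)) = 88.5×4.8×7.9/((4.8+5.8)(7.9+5.8)) = 23.109 kPa
Final effective stress: σ'_f = σ'_0 + Δσ = 56.974 + 23.109 = 80.083 kPa.
Normally consolidated clay, so the full stress increment lies on the virgin compression line:
S_c = C_c·H/(1+e₀)·log₁₀(σ'_f/σ'_0) = 0.27×6.8/(1+0.84)×log₁₀(80.083/56.974)
    = 0.99783 × 0.14786 = 0.1475 m

S_c ≈ 148 mm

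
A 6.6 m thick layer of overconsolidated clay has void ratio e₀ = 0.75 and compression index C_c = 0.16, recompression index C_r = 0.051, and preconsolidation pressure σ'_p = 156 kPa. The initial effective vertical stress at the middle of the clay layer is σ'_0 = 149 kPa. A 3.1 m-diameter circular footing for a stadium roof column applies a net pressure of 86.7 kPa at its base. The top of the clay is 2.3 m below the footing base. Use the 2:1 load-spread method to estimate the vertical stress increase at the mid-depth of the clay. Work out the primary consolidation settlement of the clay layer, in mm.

Mid-depth of clay below the footing base: z = 2.3 + 6.6/2 = 5.6 m.
Stress increase at mid-clay by the 2:1 spreading method:
Δσ ≈ qD²/(D+z)² = 86.7×3.1²/(3.1+5.6)² = 11.008 kPa
Final effective stress: σ'_f = 149 + 11.008 = 160.01 kPa.
σ'_f = 160.01 > σ'_p = 156 kPa, so the stress path crosses the preconsolidation pressure — recompression up to σ'_p, then virgin compression beyond:
S_c = H/(1+e₀)·[C_r·log₁₀(σ'_p/σ'_0) + C_c·log₁₀(σ'_f/σ'_p)]
    = 6.6/1.75 × [0.051×log₁₀(156/149) + 0.16×log₁₀(160.01/156)]
    = 3.7714 × [0.0010169 + 0.0017636] = 0.01049 m

S_c ≈ 10.5 mm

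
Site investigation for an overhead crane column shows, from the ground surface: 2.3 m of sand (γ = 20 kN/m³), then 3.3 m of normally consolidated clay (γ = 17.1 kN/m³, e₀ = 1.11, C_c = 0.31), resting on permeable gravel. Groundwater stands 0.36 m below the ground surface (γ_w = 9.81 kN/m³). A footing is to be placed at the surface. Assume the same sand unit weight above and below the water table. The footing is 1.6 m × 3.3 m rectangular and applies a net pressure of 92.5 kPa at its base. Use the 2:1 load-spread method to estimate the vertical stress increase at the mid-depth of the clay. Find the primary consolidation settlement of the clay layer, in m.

S_c ≈ 0.0571 m

Mid-depth of clay below the ground surface: z = 2.3 + 3.3/2 = 3.95 m.
Total vertical stress at mid-clay: σ_v = 20×2.3 + 17.1×1.65 = 74.215 kPa.
Pore pressure: u = 9.81×(3.95 − 0.36) = 35.218 kPa.
Initial effective stress: σ'_0 = σ_v − u = 74.215 − 35.218 = 38.997 kPa.
Stress increase at mid-clay by the 2:1 spreading method:
Δσ = qBL/((B+z)(L+z)) = 92.5×1.6×3.3/((1.6+3.95)(3.3+3.95)) = 12.138 kPa
Final effective stress: σ'_f = σ'_0 + Δσ = 38.997 + 12.138 = 51.135 kPa.
Normally consolidated clay, so the full stress increment lies on the virgin compression line:
S_c = C_c·H/(1+e₀)·log₁₀(σ'_f/σ'_0) = 0.31×3.3/(1+1.11)×log₁₀(51.135/38.997)
    = 0.48483 × 0.11769 = 0.05706 m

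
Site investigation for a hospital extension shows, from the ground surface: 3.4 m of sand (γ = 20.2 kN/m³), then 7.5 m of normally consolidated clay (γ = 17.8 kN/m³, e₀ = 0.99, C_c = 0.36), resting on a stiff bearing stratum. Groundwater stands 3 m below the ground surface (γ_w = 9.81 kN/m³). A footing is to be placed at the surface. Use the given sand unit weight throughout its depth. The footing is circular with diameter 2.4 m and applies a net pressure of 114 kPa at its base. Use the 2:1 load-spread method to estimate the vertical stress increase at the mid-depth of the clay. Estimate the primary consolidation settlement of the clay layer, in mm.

S_c ≈ 43.2 mm

Mid-depth of clay below the ground surface: z = 3.4 + 7.5/2 = 7.15 m.
Total vertical stress at mid-clay: σ_v = 20.2×3.4 + 17.8×3.75 = 135.43 kPa.
Pore pressure: u = 9.81×(7.15 − 3) = 40.712 kPa.
Initial effective stress: σ'_0 = σ_v − u = 135.43 − 40.712 = 94.718 kPa.
Stress increase at mid-clay by the 2:1 spreading method:
Δσ ≈ qD²/(D+z)² = 114×2.4²/(2.4+7.15)² = 7.1998 kPa
Final effective stress: σ'_f = σ'_0 + Δσ = 94.718 + 7.1998 = 101.92 kPa.
Normally consolidated clay, so the full stress increment lies on the virgin compression line:
S_c = C_c·H/(1+e₀)·log₁₀(σ'_f/σ'_0) = 0.36×7.5/(1+0.99)×log₁₀(101.92/94.718)
    = 1.3568 × 0.031827 = 0.04318 m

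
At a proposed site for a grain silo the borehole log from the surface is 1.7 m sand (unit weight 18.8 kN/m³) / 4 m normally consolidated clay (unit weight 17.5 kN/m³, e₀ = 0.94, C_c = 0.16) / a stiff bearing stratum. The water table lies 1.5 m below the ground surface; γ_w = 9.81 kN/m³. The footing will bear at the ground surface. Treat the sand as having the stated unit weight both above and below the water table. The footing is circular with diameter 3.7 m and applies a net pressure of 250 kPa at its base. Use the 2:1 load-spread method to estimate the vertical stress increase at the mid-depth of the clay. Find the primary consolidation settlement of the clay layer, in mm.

Mid-depth of clay below the ground surface: z = 1.7 + 4/2 = 3.7 m.
Total vertical stress at mid-clay: σ_v = 18.8×1.7 + 17.5×2 = 66.96 kPa.
Pore pressure: u = 9.81×(3.7 − 1.5) = 21.582 kPa.
Initial effective stress: σ'_0 = σ_v − u = 66.96 − 21.582 = 45.378 kPa.
Stress increase at mid-clay by the 2:1 spreading method:
Δσ ≈ qD²/(D+z)² = 250×3.7²/(3.7+3.7)² = 62.5 kPa
Final effective stress: σ'_f = σ'_0 + Δσ = 45.378 + 62.5 = 107.88 kPa.
Normally consolidated clay, so the full stress increment lies on the virgin compression line:
S_c = C_c·H/(1+e₀)·log₁₀(σ'_f/σ'_0) = 0.16×4/(1+0.94)×log₁₀(107.88/45.378)
    = 0.3299 × 0.3761 = 0.1241 m

S_c ≈ 124 mm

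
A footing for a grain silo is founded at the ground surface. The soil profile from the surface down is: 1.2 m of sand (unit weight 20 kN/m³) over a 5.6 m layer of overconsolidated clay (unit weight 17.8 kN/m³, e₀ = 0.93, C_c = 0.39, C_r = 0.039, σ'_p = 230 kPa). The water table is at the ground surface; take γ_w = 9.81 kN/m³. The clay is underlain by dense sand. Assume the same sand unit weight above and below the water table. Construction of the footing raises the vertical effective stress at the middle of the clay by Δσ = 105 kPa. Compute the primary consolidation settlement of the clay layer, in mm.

S_c ≈ 68.6 mm

Mid-depth of clay below the ground surface: z = 1.2 + 5.6/2 = 4 m.
Total vertical stress at mid-clay: σ_v = 20×1.2 + 17.8×2.8 = 73.84 kPa.
Pore pressure: u = 9.81×(4 − 0) = 39.24 kPa.
Initial effective stress: σ'_0 = σ_v − u = 73.84 − 39.24 = 34.6 kPa.
Final effective stress: σ'_f = 34.6 + 105 = 139.6 kPa.
σ'_f = 139.6 ≤ σ'_p = 230 kPa, so the clay remains overconsolidated and only the recompression index applies:
S_c = C_r·H/(1+e₀)·log₁₀(σ'_f/σ'_0) = 0.039×5.6/1.93×log₁₀(139.6/34.6)
    = 0.11316 × 0.60581 = 0.06855 m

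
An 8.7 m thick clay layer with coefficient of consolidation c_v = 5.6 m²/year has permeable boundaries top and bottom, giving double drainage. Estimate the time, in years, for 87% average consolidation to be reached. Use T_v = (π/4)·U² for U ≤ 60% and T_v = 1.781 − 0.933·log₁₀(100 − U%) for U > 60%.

t ≈ 2.51 years

Drainage path length: H_d = H/2 = 4.35 m (double drainage).
U > 60%: T_v = 1.781 − 0.933·log₁₀(100 − 87) = 0.74169.
t = T_v·H_d²/c_v = 0.74169×4.35²/5.6 = 2.506 years.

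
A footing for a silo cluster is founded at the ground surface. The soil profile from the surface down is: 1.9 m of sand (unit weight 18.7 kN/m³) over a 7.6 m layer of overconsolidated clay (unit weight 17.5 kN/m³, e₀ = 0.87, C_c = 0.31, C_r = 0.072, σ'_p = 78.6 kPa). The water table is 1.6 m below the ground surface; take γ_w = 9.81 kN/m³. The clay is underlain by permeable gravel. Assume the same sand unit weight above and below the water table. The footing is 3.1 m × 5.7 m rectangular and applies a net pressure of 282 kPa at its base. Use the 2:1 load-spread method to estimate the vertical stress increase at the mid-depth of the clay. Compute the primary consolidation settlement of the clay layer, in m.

S_c ≈ 0.222 m

Mid-depth of clay below the ground surface: z = 1.9 + 7.6/2 = 5.7 m.
Total vertical stress at mid-clay: σ_v = 18.7×1.9 + 17.5×3.8 = 102.03 kPa.
Pore pressure: u = 9.81×(5.7 − 1.6) = 40.221 kPa.
Initial effective stress: σ'_0 = σ_v − u = 102.03 − 40.221 = 61.809 kPa.
Stress increase at mid-clay by the 2:1 spreading method:
Δσ = qBL/((B+z)(L+z)) = 282×3.1×5.7/((3.1+5.7)(5.7+5.7)) = 49.67 kPa
Final effective stress: σ'_f = 61.809 + 49.67 = 111.48 kPa.
σ'_f = 111.48 > σ'_p = 78.6 kPa, so the stress path crosses the preconsolidation pressure — recompression up to σ'_p, then virgin compression beyond:
S_c = H/(1+e₀)·[C_r·log₁₀(σ'_p/σ'_0) + C_c·log₁₀(σ'_f/σ'_p)]
    = 7.6/1.87 × [0.072×log₁₀(78.6/61.809) + 0.31×log₁₀(111.48/78.6)]
    = 4.0642 × [0.0075147 + 0.04705] = 0.2218 m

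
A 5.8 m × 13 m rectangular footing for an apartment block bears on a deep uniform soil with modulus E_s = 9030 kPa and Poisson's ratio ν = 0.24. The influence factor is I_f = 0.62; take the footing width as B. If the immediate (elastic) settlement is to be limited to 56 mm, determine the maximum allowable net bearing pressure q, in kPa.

S_e = q·B·(1−ν²)/E_s · I_f  ⇒  q = S_e·E_s / (B·(1−ν²)·I_f).
q = 0.056 × 9030 / (5.8 × 0.9424 × 0.62) = 149.2 kPa

q ≈ 149 kPa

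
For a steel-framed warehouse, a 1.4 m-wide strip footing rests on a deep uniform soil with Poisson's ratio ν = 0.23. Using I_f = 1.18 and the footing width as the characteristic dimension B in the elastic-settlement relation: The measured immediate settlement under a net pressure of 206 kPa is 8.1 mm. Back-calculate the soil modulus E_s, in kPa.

E_s ≈ 39800 kPa

S_e = q·B·(1−ν²)/E_s · I_f  ⇒  E_s = q·B·(1−ν²)·I_f / S_e.
E_s = 206 × 1.4 × 0.9471 × 1.18 / 0.0081 = 39790 kPa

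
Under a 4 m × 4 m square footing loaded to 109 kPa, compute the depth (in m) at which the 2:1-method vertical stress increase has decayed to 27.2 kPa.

z ≈ 4.01 m

2:1 spreading — at depth z the loaded area has grown by z in each plan dimension:
qB²/(B+z)² = Δσ_z ⇒ z = B(√(q/Δσ_z) − 1) = 4×(√(109/27.2) − 1) = 4.007 m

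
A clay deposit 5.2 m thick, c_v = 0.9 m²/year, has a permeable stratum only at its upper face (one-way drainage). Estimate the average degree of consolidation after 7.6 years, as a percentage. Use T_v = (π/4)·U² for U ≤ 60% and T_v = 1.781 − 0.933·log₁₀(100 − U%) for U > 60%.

U ≈ 56.8 %

Drainage path length: H_d = H = 5.2 m (single drainage).
T_v = c_v·t/H_d² = 0.9×7.6/5.2² = 0.25296.
T_v = 0.25296 corresponds to the U ≤ 60% branch:
U = √(4T_v/π) = 0.5675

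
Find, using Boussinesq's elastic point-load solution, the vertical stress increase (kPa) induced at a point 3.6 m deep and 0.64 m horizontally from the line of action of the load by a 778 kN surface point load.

Boussinesq vertical stress below a point load on an elastic half-space:
Δσ_z = 3P/(2πz²) · [1 + (r/z)²]^(−5/2)
r/z = 0.64/3.6 = 0.17778; [1+(r/z)²]^(−5/2) = 0.92516.
Δσ_z = 3×778/(2π×3.6²) × 0.92516 = 28.663 × 0.92516 = 26.52 kPa

Δσ_z ≈ 26.5 kPa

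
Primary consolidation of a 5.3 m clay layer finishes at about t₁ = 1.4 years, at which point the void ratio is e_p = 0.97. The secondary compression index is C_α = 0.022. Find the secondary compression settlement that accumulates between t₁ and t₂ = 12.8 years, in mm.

Secondary compression: S_s = C_α·H/(1+e_p)·log₁₀(t₂/t₁)
S_s = 0.022×5.3/(1+0.97)×log₁₀(12.8/1.4)
    = 0.05919 × 0.9611 = 0.05688 m

S_s ≈ 56.9 mm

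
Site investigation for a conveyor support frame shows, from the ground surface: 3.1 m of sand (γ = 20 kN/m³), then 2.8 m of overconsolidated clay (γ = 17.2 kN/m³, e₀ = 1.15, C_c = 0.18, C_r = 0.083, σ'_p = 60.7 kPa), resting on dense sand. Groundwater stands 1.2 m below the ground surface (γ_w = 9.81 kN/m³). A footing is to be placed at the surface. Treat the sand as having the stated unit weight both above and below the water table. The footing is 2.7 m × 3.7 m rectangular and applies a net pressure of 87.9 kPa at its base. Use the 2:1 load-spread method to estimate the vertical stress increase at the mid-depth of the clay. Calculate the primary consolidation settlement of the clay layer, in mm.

S_c ≈ 18.2 mm

Mid-depth of clay below the ground surface: z = 3.1 + 2.8/2 = 4.5 m.
Total vertical stress at mid-clay: σ_v = 20×3.1 + 17.2×1.4 = 86.08 kPa.
Pore pressure: u = 9.81×(4.5 − 1.2) = 32.373 kPa.
Initial effective stress: σ'_0 = σ_v − u = 86.08 − 32.373 = 53.707 kPa.
Stress increase at mid-clay by the 2:1 spreading method:
Δσ = qBL/((B+z)(L+z)) = 87.9×2.7×3.7/((2.7+4.5)(3.7+4.5)) = 14.873 kPa
Final effective stress: σ'_f = 53.707 + 14.873 = 68.58 kPa.
σ'_f = 68.58 > σ'_p = 60.7 kPa, so the stress path crosses the preconsolidation pressure — recompression up to σ'_p, then virgin compression beyond:
S_c = H/(1+e₀)·[C_r·log₁₀(σ'_p/σ'_0) + C_c·log₁₀(σ'_f/σ'_p)]
    = 2.8/2.15 × [0.083×log₁₀(60.7/53.707) + 0.18×log₁₀(68.58/60.7)]
    = 1.3023 × [0.0044121 + 0.0095416] = 0.01817 m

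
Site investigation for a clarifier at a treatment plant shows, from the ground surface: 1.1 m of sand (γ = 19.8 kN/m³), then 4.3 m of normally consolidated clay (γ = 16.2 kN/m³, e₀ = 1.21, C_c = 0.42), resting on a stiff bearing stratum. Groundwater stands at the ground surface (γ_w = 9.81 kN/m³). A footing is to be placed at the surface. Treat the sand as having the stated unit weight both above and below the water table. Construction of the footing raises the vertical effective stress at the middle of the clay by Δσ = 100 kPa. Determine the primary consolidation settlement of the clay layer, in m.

Mid-depth of clay below the ground surface: z = 1.1 + 4.3/2 = 3.25 m.
Total vertical stress at mid-clay: σ_v = 19.8×1.1 + 16.2×2.15 = 56.61 kPa.
Pore pressure: u = 9.81×(3.25 − 0) = 31.883 kPa.
Initial effective stress: σ'_0 = σ_v − u = 56.61 − 31.883 = 24.727 kPa.
Final effective stress: σ'_f = σ'_0 + Δσ = 24.727 + 100 = 124.73 kPa.
Normally consolidated clay, so the full stress increment lies on the virgin compression line:
S_c = C_c·H/(1+e₀)·log₁₀(σ'_f/σ'_0) = 0.42×4.3/(1+1.21)×log₁₀(124.73/24.727)
    = 0.81719 × 0.7028 = 0.5743 m

S_c ≈ 0.574 m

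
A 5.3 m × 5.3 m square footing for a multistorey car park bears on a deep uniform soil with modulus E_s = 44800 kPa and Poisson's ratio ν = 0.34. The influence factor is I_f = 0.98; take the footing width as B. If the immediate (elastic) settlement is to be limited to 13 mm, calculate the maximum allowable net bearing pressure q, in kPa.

q ≈ 127 kPa

S_e = q·B·(1−ν²)/E_s · I_f  ⇒  q = S_e·E_s / (B·(1−ν²)·I_f).
q = 0.013 × 44800 / (5.3 × 0.8844 × 0.98) = 126.8 kPa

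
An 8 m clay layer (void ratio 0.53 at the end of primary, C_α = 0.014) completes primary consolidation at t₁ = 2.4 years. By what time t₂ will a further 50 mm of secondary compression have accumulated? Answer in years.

t₂ ≈ 11.6 years

S_s = C_α·H/(1+e_p)·log₁₀(t₂/t₁) ⇒ log₁₀(t₂/t₁) = S_s·(1+e_p)/(C_α·H).
log₁₀(t₂/t₁) = 0.05 × (1+0.53) / (0.014×8) = 0.683
t₂ = t₁ × 10^0.683 = 2.4 × 4.82 = 11.57 years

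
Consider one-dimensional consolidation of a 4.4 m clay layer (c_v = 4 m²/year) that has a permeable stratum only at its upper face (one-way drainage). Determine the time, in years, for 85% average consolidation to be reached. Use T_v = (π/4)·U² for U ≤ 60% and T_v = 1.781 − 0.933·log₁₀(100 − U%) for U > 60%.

t ≈ 3.31 years

Drainage path length: H_d = H = 4.4 m (single drainage).
U > 60%: T_v = 1.781 − 0.933·log₁₀(100 − 85) = 0.68371.
t = T_v·H_d²/c_v = 0.68371×4.4²/4 = 3.309 years.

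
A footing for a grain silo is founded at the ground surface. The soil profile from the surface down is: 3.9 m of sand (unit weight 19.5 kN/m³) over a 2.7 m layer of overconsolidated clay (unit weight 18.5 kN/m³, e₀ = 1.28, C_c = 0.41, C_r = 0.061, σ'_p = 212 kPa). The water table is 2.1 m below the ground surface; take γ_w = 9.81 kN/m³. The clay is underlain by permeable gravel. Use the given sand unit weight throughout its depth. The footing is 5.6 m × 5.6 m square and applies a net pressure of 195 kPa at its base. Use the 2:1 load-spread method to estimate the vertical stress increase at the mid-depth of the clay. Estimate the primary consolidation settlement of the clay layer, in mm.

S_c ≈ 17.4 mm

Mid-depth of clay below the ground surface: z = 3.9 + 2.7/2 = 5.25 m.
Total vertical stress at mid-clay: σ_v = 19.5×3.9 + 18.5×1.35 = 101.03 kPa.
Pore pressure: u = 9.81×(5.25 − 2.1) = 30.902 kPa.
Initial effective stress: σ'_0 = σ_v − u = 101.03 − 30.902 = 70.128 kPa.
Stress increase at mid-clay by the 2:1 spreading method:
Δσ = qBL/((B+z)(L+z)) = 195×5.6×5.6/((5.6+5.25)(5.6+5.25)) = 51.946 kPa
Final effective stress: σ'_f = 70.128 + 51.946 = 122.07 kPa.
σ'_f = 122.07 ≤ σ'_p = 212 kPa, so the clay remains overconsolidated and only the recompression index applies:
S_c = C_r·H/(1+e₀)·log₁₀(σ'_f/σ'_0) = 0.061×2.7/2.28×log₁₀(122.07/70.128)
    = 0.072236 × 0.24072 = 0.01739 m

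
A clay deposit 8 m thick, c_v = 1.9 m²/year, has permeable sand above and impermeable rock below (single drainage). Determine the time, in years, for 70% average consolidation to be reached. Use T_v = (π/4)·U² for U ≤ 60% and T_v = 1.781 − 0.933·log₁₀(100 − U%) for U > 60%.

Drainage path length: H_d = H = 8 m (single drainage).
U > 60%: T_v = 1.781 − 0.933·log₁₀(100 − 70) = 0.40285.
t = T_v·H_d²/c_v = 0.40285×8²/1.9 = 13.57 years.

t ≈ 13.6 years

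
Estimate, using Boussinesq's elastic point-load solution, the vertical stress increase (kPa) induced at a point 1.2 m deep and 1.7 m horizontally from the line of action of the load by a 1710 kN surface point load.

Δσ_z ≈ 36.2 kPa

Boussinesq vertical stress below a point load on an elastic half-space:
Δσ_z = 3P/(2πz²) · [1 + (r/z)²]^(−5/2)
r/z = 1.7/1.2 = 1.4167; [1+(r/z)²]^(−5/2) = 0.06378.
Δσ_z = 3×1710/(2π×1.2²) × 0.06378 = 566.99 × 0.06378 = 36.16 kPa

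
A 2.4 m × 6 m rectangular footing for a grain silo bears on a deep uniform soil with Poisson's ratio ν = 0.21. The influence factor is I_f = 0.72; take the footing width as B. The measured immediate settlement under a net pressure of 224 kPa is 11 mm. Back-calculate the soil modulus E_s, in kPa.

E_s ≈ 33600 kPa

S_e = q·B·(1−ν²)/E_s · I_f  ⇒  E_s = q·B·(1−ν²)·I_f / S_e.
E_s = 224 × 2.4 × 0.9559 × 0.72 / 0.011 = 33640 kPa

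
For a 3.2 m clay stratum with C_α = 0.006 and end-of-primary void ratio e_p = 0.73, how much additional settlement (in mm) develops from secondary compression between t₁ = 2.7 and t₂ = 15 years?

S_s ≈ 8.27 mm

Secondary compression: S_s = C_α·H/(1+e_p)·log₁₀(t₂/t₁)
S_s = 0.006×3.2/(1+0.73)×log₁₀(15/2.7)
    = 0.0111 × 0.7447 = 0.008265 m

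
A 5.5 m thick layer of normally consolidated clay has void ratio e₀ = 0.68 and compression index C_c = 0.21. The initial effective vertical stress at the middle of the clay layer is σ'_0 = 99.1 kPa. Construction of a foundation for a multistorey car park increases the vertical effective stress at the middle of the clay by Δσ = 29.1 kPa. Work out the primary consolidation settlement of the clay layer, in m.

Final effective stress: σ'_f = σ'_0 + Δσ = 99.1 + 29.1 = 128.2 kPa.
Normally consolidated clay, so the full stress increment lies on the virgin compression line:
S_c = C_c·H/(1+e₀)·log₁₀(σ'_f/σ'_0) = 0.21×5.5/(1+0.68)×log₁₀(128.2/99.1)
    = 0.6875 × 0.11181 = 0.07687 m

S_c ≈ 0.0769 m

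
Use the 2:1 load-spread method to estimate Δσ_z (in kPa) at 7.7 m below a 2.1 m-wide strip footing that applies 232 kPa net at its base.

Δσ_z ≈ 49.7 kPa

By the 2:1 method the load spreads at 1 horizontal : 2 vertical, so at depth z the loaded area has grown by z in each plan dimension:
Δσ = qB/(B+z) = 232×2.1/(2.1+7.7) = 49.714 kPa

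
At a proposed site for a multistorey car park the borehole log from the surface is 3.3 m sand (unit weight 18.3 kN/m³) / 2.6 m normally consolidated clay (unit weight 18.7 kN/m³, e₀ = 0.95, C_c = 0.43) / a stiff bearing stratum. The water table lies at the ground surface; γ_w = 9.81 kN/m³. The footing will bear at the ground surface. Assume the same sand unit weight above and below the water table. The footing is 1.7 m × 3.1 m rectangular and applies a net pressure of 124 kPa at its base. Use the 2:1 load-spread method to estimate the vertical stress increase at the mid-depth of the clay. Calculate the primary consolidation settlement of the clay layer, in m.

S_c ≈ 0.0729 m

Mid-depth of clay below the ground surface: z = 3.3 + 2.6/2 = 4.6 m.
Total vertical stress at mid-clay: σ_v = 18.3×3.3 + 18.7×1.3 = 84.7 kPa.
Pore pressure: u = 9.81×(4.6 − 0) = 45.126 kPa.
Initial effective stress: σ'_0 = σ_v − u = 84.7 − 45.126 = 39.574 kPa.
Stress increase at mid-clay by the 2:1 spreading method:
Δσ = qBL/((B+z)(L+z)) = 124×1.7×3.1/((1.7+4.6)(3.1+4.6)) = 13.471 kPa
Final effective stress: σ'_f = σ'_0 + Δσ = 39.574 + 13.471 = 53.045 kPa.
Normally consolidated clay, so the full stress increment lies on the virgin compression line:
S_c = C_c·H/(1+e₀)·log₁₀(σ'_f/σ'_0) = 0.43×2.6/(1+0.95)×log₁₀(53.045/39.574)
    = 0.57333 × 0.12723 = 0.07294 m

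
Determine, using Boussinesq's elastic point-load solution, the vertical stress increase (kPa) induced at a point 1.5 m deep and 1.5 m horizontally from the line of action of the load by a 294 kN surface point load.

Boussinesq vertical stress below a point load on an elastic half-space:
Δσ_z = 3P/(2πz²) · [1 + (r/z)²]^(−5/2)
r/z = 1.5/1.5 = 1; [1+(r/z)²]^(−5/2) = 0.17678.
Δσ_z = 3×294/(2π×1.5²) × 0.17678 = 62.389 × 0.17678 = 11.03 kPa

Δσ_z ≈ 11 kPa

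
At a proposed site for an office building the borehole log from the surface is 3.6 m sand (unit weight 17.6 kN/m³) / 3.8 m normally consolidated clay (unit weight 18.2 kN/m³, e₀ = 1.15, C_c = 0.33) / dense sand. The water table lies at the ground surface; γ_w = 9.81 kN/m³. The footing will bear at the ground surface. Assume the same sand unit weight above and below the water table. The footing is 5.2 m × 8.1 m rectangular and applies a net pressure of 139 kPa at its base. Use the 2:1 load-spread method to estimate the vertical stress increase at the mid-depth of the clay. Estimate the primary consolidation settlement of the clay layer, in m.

S_c ≈ 0.165 m

Mid-depth of clay below the ground surface: z = 3.6 + 3.8/2 = 5.5 m.
Total vertical stress at mid-clay: σ_v = 17.6×3.6 + 18.2×1.9 = 97.94 kPa.
Pore pressure: u = 9.81×(5.5 − 0) = 53.955 kPa.
Initial effective stress: σ'_0 = σ_v − u = 97.94 − 53.955 = 43.985 kPa.
Stress increase at mid-clay by the 2:1 spreading method:
Δσ = qBL/((B+z)(L+z)) = 139×5.2×8.1/((5.2+5.5)(8.1+5.5)) = 40.233 kPa
Final effective stress: σ'_f = σ'_0 + Δσ = 43.985 + 40.233 = 84.218 kPa.
Normally consolidated clay, so the full stress increment lies on the virgin compression line:
S_c = C_c·H/(1+e₀)·log₁₀(σ'_f/σ'_0) = 0.33×3.8/(1+1.15)×log₁₀(84.218/43.985)
    = 0.58326 × 0.2821 = 0.1645 m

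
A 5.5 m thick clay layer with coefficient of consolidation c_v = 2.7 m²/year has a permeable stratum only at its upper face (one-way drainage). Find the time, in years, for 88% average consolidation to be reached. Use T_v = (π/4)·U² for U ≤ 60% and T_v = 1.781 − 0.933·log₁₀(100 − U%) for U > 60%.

Drainage path length: H_d = H = 5.5 m (single drainage).
U > 60%: T_v = 1.781 − 0.933·log₁₀(100 − 88) = 0.77412.
t = T_v·H_d²/c_v = 0.77412×5.5²/2.7 = 8.673 years.

t ≈ 8.67 years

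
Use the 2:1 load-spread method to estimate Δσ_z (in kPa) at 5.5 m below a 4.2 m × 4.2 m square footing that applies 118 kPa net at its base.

Δσ_z ≈ 22.1 kPa

By the 2:1 method the load spreads at 1 horizontal : 2 vertical, so at depth z the loaded area has grown by z in each plan dimension:
Δσ = qBL/((B+z)(L+z)) = 118×4.2×4.2/((4.2+5.5)(4.2+5.5)) = 22.123 kPa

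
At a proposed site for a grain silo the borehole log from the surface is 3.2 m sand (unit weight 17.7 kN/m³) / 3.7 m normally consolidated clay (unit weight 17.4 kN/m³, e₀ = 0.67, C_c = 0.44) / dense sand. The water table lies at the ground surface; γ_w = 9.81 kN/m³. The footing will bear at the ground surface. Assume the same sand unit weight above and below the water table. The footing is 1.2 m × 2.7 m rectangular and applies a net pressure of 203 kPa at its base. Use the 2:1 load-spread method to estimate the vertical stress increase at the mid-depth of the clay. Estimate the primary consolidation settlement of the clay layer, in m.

Mid-depth of clay below the ground surface: z = 3.2 + 3.7/2 = 5.05 m.
Total vertical stress at mid-clay: σ_v = 17.7×3.2 + 17.4×1.85 = 88.83 kPa.
Pore pressure: u = 9.81×(5.05 − 0) = 49.541 kPa.
Initial effective stress: σ'_0 = σ_v − u = 88.83 − 49.541 = 39.289 kPa.
Stress increase at mid-clay by the 2:1 spreading method:
Δσ = qBL/((B+z)(L+z)) = 203×1.2×2.7/((1.2+5.05)(2.7+5.05)) = 13.579 kPa
Final effective stress: σ'_f = σ'_0 + Δσ = 39.289 + 13.579 = 52.868 kPa.
Normally consolidated clay, so the full stress increment lies on the virgin compression line:
S_c = C_c·H/(1+e₀)·log₁₀(σ'_f/σ'_0) = 0.44×3.7/(1+0.67)×log₁₀(52.868/39.289)
    = 0.97485 × 0.12892 = 0.1257 m

S_c ≈ 0.126 m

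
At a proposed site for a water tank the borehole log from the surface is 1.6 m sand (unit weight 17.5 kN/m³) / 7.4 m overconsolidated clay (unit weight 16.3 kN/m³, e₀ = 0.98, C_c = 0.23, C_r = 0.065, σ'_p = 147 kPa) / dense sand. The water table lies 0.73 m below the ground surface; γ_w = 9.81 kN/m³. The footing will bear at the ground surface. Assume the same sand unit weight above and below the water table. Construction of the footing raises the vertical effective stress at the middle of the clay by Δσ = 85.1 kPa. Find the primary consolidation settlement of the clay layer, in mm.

S_c ≈ 114 mm

Mid-depth of clay below the ground surface: z = 1.6 + 7.4/2 = 5.3 m.
Total vertical stress at mid-clay: σ_v = 17.5×1.6 + 16.3×3.7 = 88.31 kPa.
Pore pressure: u = 9.81×(5.3 − 0.73) = 44.832 kPa.
Initial effective stress: σ'_0 = σ_v − u = 88.31 − 44.832 = 43.478 kPa.
Final effective stress: σ'_f = 43.478 + 85.1 = 128.58 kPa.
σ'_f = 128.58 ≤ σ'_p = 147 kPa, so the clay remains overconsolidated and only the recompression index applies:
S_c = C_r·H/(1+e₀)·log₁₀(σ'_f/σ'_0) = 0.065×7.4/1.98×log₁₀(128.58/43.478)
    = 0.24293 × 0.4709 = 0.1144 m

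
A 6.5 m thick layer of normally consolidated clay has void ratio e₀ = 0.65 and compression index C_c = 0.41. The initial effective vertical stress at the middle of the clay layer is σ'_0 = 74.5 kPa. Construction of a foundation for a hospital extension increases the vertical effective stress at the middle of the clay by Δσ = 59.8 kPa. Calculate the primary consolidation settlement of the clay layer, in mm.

Final effective stress: σ'_f = σ'_0 + Δσ = 74.5 + 59.8 = 134.3 kPa.
Normally consolidated clay, so the full stress increment lies on the virgin compression line:
S_c = C_c·H/(1+e₀)·log₁₀(σ'_f/σ'_0) = 0.41×6.5/(1+0.65)×log₁₀(134.3/74.5)
    = 1.6152 × 0.25592 = 0.4134 m

S_c ≈ 413 mm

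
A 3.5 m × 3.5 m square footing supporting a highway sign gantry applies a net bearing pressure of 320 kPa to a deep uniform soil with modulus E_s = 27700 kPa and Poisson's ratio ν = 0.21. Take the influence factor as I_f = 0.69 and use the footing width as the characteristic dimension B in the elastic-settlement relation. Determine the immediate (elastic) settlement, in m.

Immediate (elastic) settlement: S_e = q·B·(1−ν²)/E_s · I_f.
S_e = 320 × 3.5 × (1 − 0.21²) / 27700 × 0.69
    = 320 × 3.5 × 0.9559 / 27700 × 0.69
    = 0.02667 m

S_e ≈ 0.0267 m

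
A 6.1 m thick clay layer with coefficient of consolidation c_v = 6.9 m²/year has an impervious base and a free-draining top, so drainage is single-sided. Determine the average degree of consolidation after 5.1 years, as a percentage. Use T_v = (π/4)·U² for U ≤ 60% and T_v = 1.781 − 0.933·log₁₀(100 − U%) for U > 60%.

U ≈ 92.1 %

Drainage path length: H_d = H = 6.1 m (single drainage).
T_v = c_v·t/H_d² = 6.9×5.1/6.1² = 0.94571.
T_v = 0.94571 corresponds to the U > 60% branch:
U = 1 − 10^((1.781 − T_v)/0.933)/100 = 0.9214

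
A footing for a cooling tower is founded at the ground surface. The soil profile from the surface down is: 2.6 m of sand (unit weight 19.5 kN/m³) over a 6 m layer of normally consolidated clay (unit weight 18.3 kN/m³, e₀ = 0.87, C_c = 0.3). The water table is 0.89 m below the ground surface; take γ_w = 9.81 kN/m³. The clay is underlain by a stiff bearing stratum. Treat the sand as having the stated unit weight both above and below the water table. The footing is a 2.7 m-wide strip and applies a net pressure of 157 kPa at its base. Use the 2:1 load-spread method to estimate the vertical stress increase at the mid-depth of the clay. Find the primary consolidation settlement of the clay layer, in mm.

S_c ≈ 259 mm

Mid-depth of clay below the ground surface: z = 2.6 + 6/2 = 5.6 m.
Total vertical stress at mid-clay: σ_v = 19.5×2.6 + 18.3×3 = 105.6 kPa.
Pore pressure: u = 9.81×(5.6 − 0.89) = 46.205 kPa.
Initial effective stress: σ'_0 = σ_v − u = 105.6 − 46.205 = 59.395 kPa.
Stress increase at mid-clay by the 2:1 spreading method:
Δσ = qB/(B+z) = 157×2.7/(2.7+5.6) = 51.072 kPa
Final effective stress: σ'_f = σ'_0 + Δσ = 59.395 + 51.072 = 110.47 kPa.
Normally consolidated clay, so the full stress increment lies on the virgin compression line:
S_c = C_c·H/(1+e₀)·log₁₀(σ'_f/σ'_0) = 0.3×6/(1+0.87)×log₁₀(110.47/59.395)
    = 0.96257 × 0.26949 = 0.2594 m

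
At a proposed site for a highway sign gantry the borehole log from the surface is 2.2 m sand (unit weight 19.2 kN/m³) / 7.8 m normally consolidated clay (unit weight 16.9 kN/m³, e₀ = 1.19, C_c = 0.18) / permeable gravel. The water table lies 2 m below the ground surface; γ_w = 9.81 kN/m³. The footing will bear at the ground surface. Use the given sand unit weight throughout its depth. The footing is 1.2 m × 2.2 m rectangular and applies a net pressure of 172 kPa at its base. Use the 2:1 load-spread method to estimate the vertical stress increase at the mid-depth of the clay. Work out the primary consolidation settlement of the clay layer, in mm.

S_c ≈ 29.1 mm

Mid-depth of clay below the ground surface: z = 2.2 + 7.8/2 = 6.1 m.
Total vertical stress at mid-clay: σ_v = 19.2×2.2 + 16.9×3.9 = 108.15 kPa.
Pore pressure: u = 9.81×(6.1 − 2) = 40.221 kPa.
Initial effective stress: σ'_0 = σ_v − u = 108.15 − 40.221 = 67.929 kPa.
Stress increase at mid-clay by the 2:1 spreading method:
Δσ = qBL/((B+z)(L+z)) = 172×1.2×2.2/((1.2+6.1)(2.2+6.1)) = 7.4943 kPa
Final effective stress: σ'_f = σ'_0 + Δσ = 67.929 + 7.4943 = 75.423 kPa.
Normally consolidated clay, so the full stress increment lies on the virgin compression line:
S_c = C_c·H/(1+e₀)·log₁₀(σ'_f/σ'_0) = 0.18×7.8/(1+1.19)×log₁₀(75.423/67.929)
    = 0.6411 × 0.045449 = 0.02914 m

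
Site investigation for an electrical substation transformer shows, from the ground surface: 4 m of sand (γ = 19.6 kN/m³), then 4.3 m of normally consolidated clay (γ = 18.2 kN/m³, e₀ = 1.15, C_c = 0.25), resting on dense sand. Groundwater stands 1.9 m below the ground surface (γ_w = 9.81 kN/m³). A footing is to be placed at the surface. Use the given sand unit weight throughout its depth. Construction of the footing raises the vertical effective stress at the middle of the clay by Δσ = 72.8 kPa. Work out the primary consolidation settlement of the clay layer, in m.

Mid-depth of clay below the ground surface: z = 4 + 4.3/2 = 6.15 m.
Total vertical stress at mid-clay: σ_v = 19.6×4 + 18.2×2.15 = 117.53 kPa.
Pore pressure: u = 9.81×(6.15 − 1.9) = 41.693 kPa.
Initial effective stress: σ'_0 = σ_v − u = 117.53 − 41.693 = 75.837 kPa.
Final effective stress: σ'_f = σ'_0 + Δσ = 75.837 + 72.8 = 148.64 kPa.
Normally consolidated clay, so the full stress increment lies on the virgin compression line:
S_c = C_c·H/(1+e₀)·log₁₀(σ'_f/σ'_0) = 0.25×4.3/(1+1.15)×log₁₀(148.64/75.837)
    = 0.5 × 0.29225 = 0.1461 m

S_c ≈ 0.146 m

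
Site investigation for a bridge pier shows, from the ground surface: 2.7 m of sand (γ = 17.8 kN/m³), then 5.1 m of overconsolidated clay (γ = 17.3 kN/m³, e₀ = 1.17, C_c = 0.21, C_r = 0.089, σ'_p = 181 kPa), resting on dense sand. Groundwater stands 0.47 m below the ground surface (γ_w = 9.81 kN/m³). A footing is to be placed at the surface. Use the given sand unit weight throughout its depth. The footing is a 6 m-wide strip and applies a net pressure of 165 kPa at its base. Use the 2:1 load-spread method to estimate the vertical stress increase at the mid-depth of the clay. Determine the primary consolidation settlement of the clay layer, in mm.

Mid-depth of clay below the ground surface: z = 2.7 + 5.1/2 = 5.25 m.
Total vertical stress at mid-clay: σ_v = 17.8×2.7 + 17.3×2.55 = 92.175 kPa.
Pore pressure: u = 9.81×(5.25 − 0.47) = 46.892 kPa.
Initial effective stress: σ'_0 = σ_v − u = 92.175 − 46.892 = 45.283 kPa.
Stress increase at mid-clay by the 2:1 spreading method:
Δσ = qB/(B+z) = 165×6/(6+5.25) = 88 kPa
Final effective stress: σ'_f = 45.283 + 88 = 133.28 kPa.
σ'_f = 133.28 ≤ σ'_p = 181 kPa, so the clay remains overconsolidated and only the recompression index applies:
S_c = C_r·H/(1+e₀)·log₁₀(σ'_f/σ'_0) = 0.089×5.1/2.17×log₁₀(133.28/45.283)
    = 0.20917 × 0.46883 = 0.09806 m

S_c ≈ 98.1 mm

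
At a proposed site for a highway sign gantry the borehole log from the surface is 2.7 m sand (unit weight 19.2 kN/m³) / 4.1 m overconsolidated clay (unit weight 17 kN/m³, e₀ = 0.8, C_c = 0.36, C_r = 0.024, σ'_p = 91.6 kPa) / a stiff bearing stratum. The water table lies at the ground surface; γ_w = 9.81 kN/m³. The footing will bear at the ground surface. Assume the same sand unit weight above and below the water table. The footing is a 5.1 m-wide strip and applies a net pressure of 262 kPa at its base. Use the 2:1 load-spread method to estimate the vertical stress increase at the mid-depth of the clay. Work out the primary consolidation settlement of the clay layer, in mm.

S_c ≈ 252 mm

Mid-depth of clay below the ground surface: z = 2.7 + 4.1/2 = 4.75 m.
Total vertical stress at mid-clay: σ_v = 19.2×2.7 + 17×2.05 = 86.69 kPa.
Pore pressure: u = 9.81×(4.75 − 0) = 46.598 kPa.
Initial effective stress: σ'_0 = σ_v − u = 86.69 − 46.598 = 40.092 kPa.
Stress increase at mid-clay by the 2:1 spreading method:
Δσ = qB/(B+z) = 262×5.1/(5.1+4.75) = 135.65 kPa
Final effective stress: σ'_f = 40.092 + 135.65 = 175.74 kPa.
σ'_f = 175.74 > σ'_p = 91.6 kPa, so the stress path crosses the preconsolidation pressure — recompression up to σ'_p, then virgin compression beyond:
S_c = H/(1+e₀)·[C_r·log₁₀(σ'_p/σ'_0) + C_c·log₁₀(σ'_f/σ'_p)]
    = 4.1/1.8 × [0.024×log₁₀(91.6/40.092) + 0.36×log₁₀(175.74/91.6)]
    = 2.2778 × [0.0086121 + 0.10187] = 0.2517 m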